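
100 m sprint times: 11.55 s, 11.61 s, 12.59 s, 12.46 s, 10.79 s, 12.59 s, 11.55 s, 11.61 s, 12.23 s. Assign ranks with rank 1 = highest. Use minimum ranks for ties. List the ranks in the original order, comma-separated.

7, 5, 1, 3, 9, 1, 7, 5, 4

Sorted (descending): 12.59, 12.59, 12.46, 12.23, 11.61, 11.61, 11.55, 11.55, 10.79
The 2 values of 12.59 occupy positions 1–2 → each gets rank 1.
The 2 values of 11.61 occupy positions 5–6 → each gets rank 5.
The 2 values of 11.55 occupy positions 7–8 → each gets rank 7.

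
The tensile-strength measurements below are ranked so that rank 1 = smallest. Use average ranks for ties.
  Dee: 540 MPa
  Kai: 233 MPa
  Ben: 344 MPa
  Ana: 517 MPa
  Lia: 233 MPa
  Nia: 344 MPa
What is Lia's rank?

Sorted (ascending): 233, 233, 344, 344, 517, 540
The 2 values of 233 occupy positions 1–2 → average rank (1+2)/2 = 1.5.
The 2 values of 344 occupy positions 3–4 → average rank (3+4)/2 = 3.5.
Lia has value 233 MPa → rank 1.5.

1.5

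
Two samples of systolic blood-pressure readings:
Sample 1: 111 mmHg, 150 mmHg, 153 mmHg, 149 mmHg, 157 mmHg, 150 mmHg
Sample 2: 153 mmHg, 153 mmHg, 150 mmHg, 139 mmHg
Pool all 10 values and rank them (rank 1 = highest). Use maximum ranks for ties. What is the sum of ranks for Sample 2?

24

Sorted (descending): 157, 153, 153, 153, 150, 150, 150, 149, 139, 111
The 3 values of 153 occupy positions 2–4 → each gets rank 4.
The 3 values of 150 occupy positions 5–7 → each gets rank 7.
Sample 2 values → pooled ranks: 153→4, 153→4, 150→7, 139→9
Rank sum = 4 + 4 + 7 + 9 = 24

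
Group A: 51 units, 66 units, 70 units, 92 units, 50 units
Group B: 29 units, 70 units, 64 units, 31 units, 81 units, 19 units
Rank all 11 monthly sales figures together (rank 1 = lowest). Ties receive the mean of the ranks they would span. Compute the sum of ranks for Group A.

Sorted (ascending): 19, 29, 31, 50, 51, 64, 66, 70, 70, 81, 92
The 2 values of 70 occupy positions 8–9 → average rank (8+9)/2 = 8.5.
Group A values → pooled ranks: 51→5, 66→7, 70→8.5, 92→11, 50→4
Rank sum = 5 + 7 + 8.5 + 11 + 4 = 35.5

35.5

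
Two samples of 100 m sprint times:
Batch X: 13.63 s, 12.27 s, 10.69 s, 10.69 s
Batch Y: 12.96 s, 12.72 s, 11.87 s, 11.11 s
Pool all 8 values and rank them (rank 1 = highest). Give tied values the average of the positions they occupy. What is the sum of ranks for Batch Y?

16

Sorted (descending): 13.63, 12.96, 12.72, 12.27, 11.87, 11.11, 10.69, 10.69
The 2 values of 10.69 occupy positions 7–8 → average rank (7+8)/2 = 7.5.
Batch Y values → pooled ranks: 12.96→2, 12.72→3, 11.87→5, 11.11→6
Rank sum = 2 + 3 + 5 + 6 = 16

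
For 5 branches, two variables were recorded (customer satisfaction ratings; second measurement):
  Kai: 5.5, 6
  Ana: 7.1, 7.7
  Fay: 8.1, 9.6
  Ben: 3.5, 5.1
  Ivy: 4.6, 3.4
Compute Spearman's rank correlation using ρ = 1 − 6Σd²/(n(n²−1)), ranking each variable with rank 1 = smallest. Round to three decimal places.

Ranks of variable 1: 3, 4, 5, 1, 2
Ranks of variable 2: 3, 4, 5, 2, 1
d = r₁ − r₂: 0, 0, 0, -1, 1
d²: 0, 0, 0, 1, 1; Σd² = 2
ρ = 1 − 6·2/(5·24) = 1 − 12/120 = 0.900

0.900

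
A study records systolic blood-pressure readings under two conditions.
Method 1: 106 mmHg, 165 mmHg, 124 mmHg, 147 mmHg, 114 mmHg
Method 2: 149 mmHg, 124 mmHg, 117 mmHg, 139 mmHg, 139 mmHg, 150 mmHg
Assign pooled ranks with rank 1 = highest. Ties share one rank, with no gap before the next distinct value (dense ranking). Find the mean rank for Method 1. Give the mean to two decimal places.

Sorted (descending): 165, 150, 149, 147, 139, 139, 124, 124, 117, 114, 106
The 2 values of 139 share dense rank 5.
The 2 values of 124 share dense rank 6.
Remaining distinct values take the next consecutive integers.
Method 1 values → pooled ranks: 106→9, 165→1, 124→6, 147→4, 114→8
Mean rank = (9 + 1 + 6 + 4 + 8) / 5 = 5.60

5.60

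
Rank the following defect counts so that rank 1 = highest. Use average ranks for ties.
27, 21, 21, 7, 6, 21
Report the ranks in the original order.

Sorted (descending): 27, 21, 21, 21, 7, 6
The 3 values of 21 occupy positions 2–4 → average rank 3.

1, 3, 3, 5, 6, 3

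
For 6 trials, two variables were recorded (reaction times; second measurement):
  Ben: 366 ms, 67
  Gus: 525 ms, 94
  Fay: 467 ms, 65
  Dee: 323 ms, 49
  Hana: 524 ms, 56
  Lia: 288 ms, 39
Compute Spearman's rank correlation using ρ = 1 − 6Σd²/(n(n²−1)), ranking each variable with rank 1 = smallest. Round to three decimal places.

0.771

Ranks of variable 1: 3, 6, 4, 2, 5, 1
Ranks of variable 2: 5, 6, 4, 2, 3, 1
d = r₁ − r₂: -2, 0, 0, 0, 2, 0
d²: 4, 0, 0, 0, 4, 0; Σd² = 8
ρ = 1 − 6·8/(6·35) = 1 − 48/210 = 0.771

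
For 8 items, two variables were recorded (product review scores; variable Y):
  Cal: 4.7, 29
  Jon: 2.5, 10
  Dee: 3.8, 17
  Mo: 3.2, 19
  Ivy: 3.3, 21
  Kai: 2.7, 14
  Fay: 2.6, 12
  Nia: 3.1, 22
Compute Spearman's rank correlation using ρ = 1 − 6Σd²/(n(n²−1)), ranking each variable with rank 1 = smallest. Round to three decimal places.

Ranks of variable 1: 8, 1, 7, 5, 6, 3, 2, 4
Ranks of variable 2: 8, 1, 4, 5, 6, 3, 2, 7
d = r₁ − r₂: 0, 0, 3, 0, 0, 0, 0, -3
d²: 0, 0, 9, 0, 0, 0, 0, 9; Σd² = 18
ρ = 1 − 6·18/(8·63) = 1 − 108/504 = 0.786

0.786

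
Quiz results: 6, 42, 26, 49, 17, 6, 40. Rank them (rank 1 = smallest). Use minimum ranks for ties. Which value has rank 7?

49

Sorted (ascending): 6, 6, 17, 26, 40, 42, 49
The 2 values of 6 occupy positions 1–2 → each gets rank 1.
Rank 7 → value 49.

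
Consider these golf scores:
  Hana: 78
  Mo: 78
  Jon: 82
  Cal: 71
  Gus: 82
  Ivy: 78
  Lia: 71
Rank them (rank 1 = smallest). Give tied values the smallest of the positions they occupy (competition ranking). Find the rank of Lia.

Sorted (ascending): 71, 71, 78, 78, 78, 82, 82
The 2 values of 71 occupy positions 1–2 → each gets rank 1.
The 3 values of 78 occupy positions 3–5 → each gets rank 3.
The 2 values of 82 occupy positions 6–7 → each gets rank 6.
Lia has value 71 → rank 1.

1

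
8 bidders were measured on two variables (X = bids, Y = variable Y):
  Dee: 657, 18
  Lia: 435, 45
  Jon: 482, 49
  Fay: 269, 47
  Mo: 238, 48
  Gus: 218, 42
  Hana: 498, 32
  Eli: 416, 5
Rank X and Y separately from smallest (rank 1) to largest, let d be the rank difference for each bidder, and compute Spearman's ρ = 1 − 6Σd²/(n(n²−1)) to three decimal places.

Ranks of variable 1: 8, 5, 6, 3, 2, 1, 7, 4
Ranks of variable 2: 2, 5, 8, 6, 7, 4, 3, 1
d = r₁ − r₂: 6, 0, -2, -3, -5, -3, 4, 3
d²: 36, 0, 4, 9, 25, 9, 16, 9; Σd² = 108
ρ = 1 − 6·108/(8·63) = 1 − 648/504 = -0.286

-0.286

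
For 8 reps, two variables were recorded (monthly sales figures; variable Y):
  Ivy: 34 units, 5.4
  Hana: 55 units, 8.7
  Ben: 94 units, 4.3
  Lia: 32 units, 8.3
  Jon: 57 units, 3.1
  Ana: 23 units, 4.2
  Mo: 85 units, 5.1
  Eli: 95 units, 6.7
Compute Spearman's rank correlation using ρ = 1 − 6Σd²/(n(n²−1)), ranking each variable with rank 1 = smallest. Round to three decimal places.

Ranks of variable 1: 3, 4, 7, 2, 5, 1, 6, 8
Ranks of variable 2: 5, 8, 3, 7, 1, 2, 4, 6
d = r₁ − r₂: -2, -4, 4, -5, 4, -1, 2, 2
d²: 4, 16, 16, 25, 16, 1, 4, 4; Σd² = 86
ρ = 1 − 6·86/(8·63) = 1 − 516/504 = -0.024

-0.024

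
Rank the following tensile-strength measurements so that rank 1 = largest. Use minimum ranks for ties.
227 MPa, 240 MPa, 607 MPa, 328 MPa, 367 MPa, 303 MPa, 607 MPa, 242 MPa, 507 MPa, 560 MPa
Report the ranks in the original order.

Sorted (descending): 607, 607, 560, 507, 367, 328, 303, 242, 240, 227
The 2 values of 607 occupy positions 1–2 → each gets rank 1.

10, 9, 1, 6, 5, 7, 1, 8, 4, 3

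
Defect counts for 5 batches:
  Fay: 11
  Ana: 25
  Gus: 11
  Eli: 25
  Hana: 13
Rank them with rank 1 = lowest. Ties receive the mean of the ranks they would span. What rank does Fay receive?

Sorted (ascending): 11, 11, 13, 25, 25
The 2 values of 11 occupy positions 1–2 → average rank (1+2)/2 = 1.5.
The 2 values of 25 occupy positions 4–5 → average rank (4+5)/2 = 4.5.
Fay has value 11 → rank 1.5.

1.5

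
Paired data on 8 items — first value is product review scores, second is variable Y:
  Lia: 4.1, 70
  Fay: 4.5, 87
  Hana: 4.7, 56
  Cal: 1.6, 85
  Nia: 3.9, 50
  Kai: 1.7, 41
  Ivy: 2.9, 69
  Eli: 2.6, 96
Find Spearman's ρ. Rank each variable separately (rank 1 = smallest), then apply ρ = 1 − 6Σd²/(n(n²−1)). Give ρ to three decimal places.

Ranks of variable 1: 6, 7, 8, 1, 5, 2, 4, 3
Ranks of variable 2: 5, 7, 3, 6, 2, 1, 4, 8
d = r₁ − r₂: 1, 0, 5, -5, 3, 1, 0, -5
d²: 1, 0, 25, 25, 9, 1, 0, 25; Σd² = 86
ρ = 1 − 6·86/(8·63) = 1 − 516/504 = -0.024

-0.024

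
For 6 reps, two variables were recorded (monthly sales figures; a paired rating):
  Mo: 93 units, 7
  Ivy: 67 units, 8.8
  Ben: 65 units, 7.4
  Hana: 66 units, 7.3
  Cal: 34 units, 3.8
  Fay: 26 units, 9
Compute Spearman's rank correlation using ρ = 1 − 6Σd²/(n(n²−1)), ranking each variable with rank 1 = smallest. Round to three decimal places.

Ranks of variable 1: 6, 5, 3, 4, 2, 1
Ranks of variable 2: 2, 5, 4, 3, 1, 6
d = r₁ − r₂: 4, 0, -1, 1, 1, -5
d²: 16, 0, 1, 1, 1, 25; Σd² = 44
ρ = 1 − 6·44/(6·35) = 1 − 264/210 = -0.257

-0.257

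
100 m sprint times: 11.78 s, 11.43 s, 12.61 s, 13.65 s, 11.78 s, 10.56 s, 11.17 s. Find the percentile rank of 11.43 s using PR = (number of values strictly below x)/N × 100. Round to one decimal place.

N = 7.
Strictly below 11.43: 2. Equal to 11.43: 1.
PR = 2/7 × 100 = 28.6

28.6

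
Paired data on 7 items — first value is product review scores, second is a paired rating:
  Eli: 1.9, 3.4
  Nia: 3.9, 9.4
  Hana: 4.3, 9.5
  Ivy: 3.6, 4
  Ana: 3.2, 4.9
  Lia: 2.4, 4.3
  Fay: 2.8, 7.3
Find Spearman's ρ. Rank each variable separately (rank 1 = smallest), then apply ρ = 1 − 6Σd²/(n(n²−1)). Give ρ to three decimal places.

0.750

Ranks of variable 1: 1, 6, 7, 5, 4, 2, 3
Ranks of variable 2: 1, 6, 7, 2, 4, 3, 5
d = r₁ − r₂: 0, 0, 0, 3, 0, -1, -2
d²: 0, 0, 0, 9, 0, 1, 4; Σd² = 14
ρ = 1 − 6·14/(7·48) = 1 − 84/336 = 0.750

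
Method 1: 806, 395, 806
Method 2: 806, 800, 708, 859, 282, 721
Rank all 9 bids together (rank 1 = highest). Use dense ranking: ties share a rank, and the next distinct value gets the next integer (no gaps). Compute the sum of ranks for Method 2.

22

Sorted (descending): 859, 806, 806, 806, 800, 721, 708, 395, 282
The 3 values of 806 share dense rank 2.
Remaining distinct values take the next consecutive integers.
Method 2 values → pooled ranks: 806→2, 800→3, 708→5, 859→1, 282→7, 721→4
Rank sum = 2 + 3 + 5 + 1 + 7 + 4 = 22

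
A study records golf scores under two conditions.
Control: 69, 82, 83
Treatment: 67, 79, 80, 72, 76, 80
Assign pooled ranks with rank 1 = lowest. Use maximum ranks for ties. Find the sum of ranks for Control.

Sorted (ascending): 67, 69, 72, 76, 79, 80, 80, 82, 83
The 2 values of 80 occupy positions 6–7 → each gets rank 7.
Control values → pooled ranks: 69→2, 82→8, 83→9
Rank sum = 2 + 8 + 9 = 19

19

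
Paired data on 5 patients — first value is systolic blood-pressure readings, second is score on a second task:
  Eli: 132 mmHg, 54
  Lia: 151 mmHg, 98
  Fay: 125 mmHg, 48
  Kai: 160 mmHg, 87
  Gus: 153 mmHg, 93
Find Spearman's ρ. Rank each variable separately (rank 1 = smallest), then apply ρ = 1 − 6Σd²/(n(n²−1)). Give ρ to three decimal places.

Ranks of variable 1: 2, 3, 1, 5, 4
Ranks of variable 2: 2, 5, 1, 3, 4
d = r₁ − r₂: 0, -2, 0, 2, 0
d²: 0, 4, 0, 4, 0; Σd² = 8
ρ = 1 − 6·8/(5·24) = 1 − 48/120 = 0.600

0.600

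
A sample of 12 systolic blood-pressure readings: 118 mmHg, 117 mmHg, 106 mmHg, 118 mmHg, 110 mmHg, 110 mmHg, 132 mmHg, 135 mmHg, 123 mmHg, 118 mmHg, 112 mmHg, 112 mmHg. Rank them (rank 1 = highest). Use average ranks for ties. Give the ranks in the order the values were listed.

5, 7, 12, 5, 10.5, 10.5, 2, 1, 3, 5, 8.5, 8.5

Sorted (descending): 135, 132, 123, 118, 118, 118, 117, 112, 112, 110, 110, 106
The 3 values of 118 occupy positions 4–6 → average rank 5.
The 2 values of 112 occupy positions 8–9 → average rank (8+9)/2 = 8.5.
The 2 values of 110 occupy positions 10–11 → average rank (10+11)/2 = 10.5.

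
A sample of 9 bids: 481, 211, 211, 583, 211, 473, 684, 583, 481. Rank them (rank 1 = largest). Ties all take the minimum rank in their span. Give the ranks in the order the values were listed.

4, 7, 7, 2, 7, 6, 1, 2, 4

Sorted (descending): 684, 583, 583, 481, 481, 473, 211, 211, 211
The 2 values of 583 occupy positions 2–3 → each gets rank 2.
The 2 values of 481 occupy positions 4–5 → each gets rank 4.
The 3 values of 211 occupy positions 7–9 → each gets rank 7.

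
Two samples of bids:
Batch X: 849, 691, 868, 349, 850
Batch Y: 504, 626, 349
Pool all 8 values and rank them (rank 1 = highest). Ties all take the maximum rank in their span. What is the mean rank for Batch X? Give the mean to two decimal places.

3.60

Sorted (descending): 868, 850, 849, 691, 626, 504, 349, 349
The 2 values of 349 occupy positions 7–8 → each gets rank 8.
Batch X values → pooled ranks: 849→3, 691→4, 868→1, 349→8, 850→2
Mean rank = (3 + 4 + 1 + 8 + 2) / 5 = 3.60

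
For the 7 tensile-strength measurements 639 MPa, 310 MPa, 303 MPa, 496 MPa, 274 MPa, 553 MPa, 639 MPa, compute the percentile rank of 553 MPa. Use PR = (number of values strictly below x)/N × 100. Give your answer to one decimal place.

57.1

N = 7.
Strictly below 553: 4. Equal to 553: 1.
PR = 4/7 × 100 = 57.1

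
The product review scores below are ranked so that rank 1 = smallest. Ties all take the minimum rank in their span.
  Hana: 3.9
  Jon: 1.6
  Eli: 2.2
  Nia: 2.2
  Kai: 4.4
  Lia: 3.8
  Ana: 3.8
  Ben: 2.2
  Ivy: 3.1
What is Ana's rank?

Sorted (ascending): 1.6, 2.2, 2.2, 2.2, 3.1, 3.8, 3.8, 3.9, 4.4
The 3 values of 2.2 occupy positions 2–4 → each gets rank 2.
The 2 values of 3.8 occupy positions 6–7 → each gets rank 6.
Ana has value 3.8 → rank 6.

6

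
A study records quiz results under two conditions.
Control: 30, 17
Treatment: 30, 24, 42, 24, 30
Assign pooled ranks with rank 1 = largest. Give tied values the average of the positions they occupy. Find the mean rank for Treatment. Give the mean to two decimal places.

3.60

Sorted (descending): 42, 30, 30, 30, 24, 24, 17
The 3 values of 30 occupy positions 2–4 → average rank 3.
The 2 values of 24 occupy positions 5–6 → average rank (5+6)/2 = 5.5.
Treatment values → pooled ranks: 30→3, 24→5.5, 42→1, 24→5.5, 30→3
Mean rank = (3 + 5.5 + 1 + 5.5 + 3) / 5 = 3.60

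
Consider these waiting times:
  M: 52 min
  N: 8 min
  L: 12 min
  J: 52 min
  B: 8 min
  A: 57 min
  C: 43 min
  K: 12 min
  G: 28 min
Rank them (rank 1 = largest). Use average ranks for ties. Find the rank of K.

Sorted (descending): 57, 52, 52, 43, 28, 12, 12, 8, 8
The 2 values of 52 occupy positions 2–3 → average rank (2+3)/2 = 2.5.
The 2 values of 12 occupy positions 6–7 → average rank (6+7)/2 = 6.5.
The 2 values of 8 occupy positions 8–9 → average rank (8+9)/2 = 8.5.
K has value 12 min → rank 6.5.

6.5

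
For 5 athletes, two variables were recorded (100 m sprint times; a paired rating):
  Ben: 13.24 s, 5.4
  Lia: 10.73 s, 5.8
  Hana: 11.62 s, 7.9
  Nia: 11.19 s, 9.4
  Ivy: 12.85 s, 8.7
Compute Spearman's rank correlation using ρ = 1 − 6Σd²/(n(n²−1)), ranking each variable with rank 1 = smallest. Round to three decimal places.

Ranks of variable 1: 5, 1, 3, 2, 4
Ranks of variable 2: 1, 2, 3, 5, 4
d = r₁ − r₂: 4, -1, 0, -3, 0
d²: 16, 1, 0, 9, 0; Σd² = 26
ρ = 1 − 6·26/(5·24) = 1 − 156/120 = -0.300

-0.300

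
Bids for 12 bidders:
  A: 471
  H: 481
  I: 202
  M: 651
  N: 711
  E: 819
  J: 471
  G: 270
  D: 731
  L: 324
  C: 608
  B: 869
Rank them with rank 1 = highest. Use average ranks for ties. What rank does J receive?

Sorted (descending): 869, 819, 731, 711, 651, 608, 481, 471, 471, 324, 270, 202
The 2 values of 471 occupy positions 8–9 → average rank (8+9)/2 = 8.5.
J has value 471 → rank 8.5.

8.5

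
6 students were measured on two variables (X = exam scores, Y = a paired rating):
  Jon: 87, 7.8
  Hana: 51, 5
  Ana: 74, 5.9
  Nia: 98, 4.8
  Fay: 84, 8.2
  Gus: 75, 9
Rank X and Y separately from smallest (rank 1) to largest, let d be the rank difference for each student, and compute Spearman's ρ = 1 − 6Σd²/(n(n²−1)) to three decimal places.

Ranks of variable 1: 5, 1, 2, 6, 4, 3
Ranks of variable 2: 4, 2, 3, 1, 5, 6
d = r₁ − r₂: 1, -1, -1, 5, -1, -3
d²: 1, 1, 1, 25, 1, 9; Σd² = 38
ρ = 1 − 6·38/(6·35) = 1 − 228/210 = -0.086

-0.086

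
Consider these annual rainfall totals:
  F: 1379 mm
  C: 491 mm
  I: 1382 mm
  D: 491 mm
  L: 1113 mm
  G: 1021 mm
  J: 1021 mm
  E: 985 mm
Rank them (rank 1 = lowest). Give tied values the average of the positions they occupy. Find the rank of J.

4.5

Sorted (ascending): 491, 491, 985, 1021, 1021, 1113, 1379, 1382
The 2 values of 491 occupy positions 1–2 → average rank (1+2)/2 = 1.5.
The 2 values of 1021 occupy positions 4–5 → average rank (4+5)/2 = 4.5.
J has value 1021 mm → rank 4.5.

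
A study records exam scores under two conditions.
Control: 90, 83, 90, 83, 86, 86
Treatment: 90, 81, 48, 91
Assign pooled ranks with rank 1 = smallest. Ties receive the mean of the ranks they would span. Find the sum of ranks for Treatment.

21

Sorted (ascending): 48, 81, 83, 83, 86, 86, 90, 90, 90, 91
The 2 values of 83 occupy positions 3–4 → average rank (3+4)/2 = 3.5.
The 2 values of 86 occupy positions 5–6 → average rank (5+6)/2 = 5.5.
The 3 values of 90 occupy positions 7–9 → average rank 8.
Treatment values → pooled ranks: 90→8, 81→2, 48→1, 91→10
Rank sum = 8 + 2 + 1 + 10 = 21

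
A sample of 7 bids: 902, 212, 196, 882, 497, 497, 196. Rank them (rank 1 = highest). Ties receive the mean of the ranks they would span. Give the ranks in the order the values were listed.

1, 5, 6.5, 2, 3.5, 3.5, 6.5

Sorted (descending): 902, 882, 497, 497, 212, 196, 196
The 2 values of 497 occupy positions 3–4 → average rank (3+4)/2 = 3.5.
The 2 values of 196 occupy positions 6–7 → average rank (6+7)/2 = 6.5.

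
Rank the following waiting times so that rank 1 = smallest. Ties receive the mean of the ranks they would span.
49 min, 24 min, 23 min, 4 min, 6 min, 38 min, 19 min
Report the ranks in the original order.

Sorted (ascending): 4, 6, 19, 23, 24, 38, 49
No ties — each value takes its position as its rank.

7, 5, 4, 1, 2, 6, 3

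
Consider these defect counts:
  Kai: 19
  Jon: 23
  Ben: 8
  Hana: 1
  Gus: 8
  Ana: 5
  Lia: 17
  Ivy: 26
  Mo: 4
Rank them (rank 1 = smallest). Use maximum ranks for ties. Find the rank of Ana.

Sorted (ascending): 1, 4, 5, 8, 8, 17, 19, 23, 26
The 2 values of 8 occupy positions 4–5 → each gets rank 5.
Ana has value 5 → rank 3.

3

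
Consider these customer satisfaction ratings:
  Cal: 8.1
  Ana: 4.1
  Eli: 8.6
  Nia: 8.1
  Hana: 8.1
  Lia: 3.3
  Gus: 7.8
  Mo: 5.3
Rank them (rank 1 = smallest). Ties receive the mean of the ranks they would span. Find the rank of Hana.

6

Sorted (ascending): 3.3, 4.1, 5.3, 7.8, 8.1, 8.1, 8.1, 8.6
The 3 values of 8.1 occupy positions 5–7 → average rank 6.
Hana has value 8.1 → rank 6.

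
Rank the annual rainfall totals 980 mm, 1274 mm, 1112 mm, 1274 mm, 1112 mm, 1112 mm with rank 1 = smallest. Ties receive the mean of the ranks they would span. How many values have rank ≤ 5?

Sorted (ascending): 980, 1112, 1112, 1112, 1274, 1274
The 3 values of 1112 occupy positions 2–4 → average rank 3.
The 2 values of 1274 occupy positions 5–6 → average rank (5+6)/2 = 5.5.
Ranks ≤ 5: {1, 3, 3, 3} → 4 values.

4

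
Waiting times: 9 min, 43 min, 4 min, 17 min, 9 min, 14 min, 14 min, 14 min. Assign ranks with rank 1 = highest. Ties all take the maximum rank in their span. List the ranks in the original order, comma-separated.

7, 1, 8, 2, 7, 5, 5, 5

Sorted (descending): 43, 17, 14, 14, 14, 9, 9, 4
The 3 values of 14 occupy positions 3–5 → each gets rank 5.
The 2 values of 9 occupy positions 6–7 → each gets rank 7.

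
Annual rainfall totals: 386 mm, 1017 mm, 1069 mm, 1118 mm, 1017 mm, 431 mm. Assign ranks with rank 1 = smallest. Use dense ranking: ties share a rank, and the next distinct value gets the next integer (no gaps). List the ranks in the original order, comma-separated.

1, 3, 4, 5, 3, 2

Sorted (ascending): 386, 431, 1017, 1017, 1069, 1118
The 2 values of 1017 share dense rank 3.
Remaining distinct values take the next consecutive integers.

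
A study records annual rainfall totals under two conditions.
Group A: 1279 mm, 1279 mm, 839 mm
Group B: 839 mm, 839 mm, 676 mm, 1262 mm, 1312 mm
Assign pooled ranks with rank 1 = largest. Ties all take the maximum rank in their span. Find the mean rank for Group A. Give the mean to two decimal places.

4.33

Sorted (descending): 1312, 1279, 1279, 1262, 839, 839, 839, 676
The 2 values of 1279 occupy positions 2–3 → each gets rank 3.
The 3 values of 839 occupy positions 5–7 → each gets rank 7.
Group A values → pooled ranks: 1279→3, 1279→3, 839→7
Mean rank = (3 + 3 + 7) / 3 = 4.33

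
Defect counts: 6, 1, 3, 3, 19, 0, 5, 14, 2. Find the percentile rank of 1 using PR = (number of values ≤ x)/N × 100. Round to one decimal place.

22.2

N = 9.
Strictly below 1: 1. Equal to 1: 1.
PR = 2/9 × 100 = 22.2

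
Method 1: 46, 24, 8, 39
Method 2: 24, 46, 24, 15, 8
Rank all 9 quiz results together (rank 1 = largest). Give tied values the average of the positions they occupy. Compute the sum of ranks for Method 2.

27

Sorted (descending): 46, 46, 39, 24, 24, 24, 15, 8, 8
The 2 values of 46 occupy positions 1–2 → average rank (1+2)/2 = 1.5.
The 3 values of 24 occupy positions 4–6 → average rank 5.
The 2 values of 8 occupy positions 8–9 → average rank (8+9)/2 = 8.5.
Method 2 values → pooled ranks: 24→5, 46→1.5, 24→5, 15→7, 8→8.5
Rank sum = 5 + 1.5 + 5 + 7 + 8.5 = 27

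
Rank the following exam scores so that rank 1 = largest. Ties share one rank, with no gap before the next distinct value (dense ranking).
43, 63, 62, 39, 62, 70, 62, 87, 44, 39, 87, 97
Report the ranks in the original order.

7, 4, 5, 8, 5, 3, 5, 2, 6, 8, 2, 1

Sorted (descending): 97, 87, 87, 70, 63, 62, 62, 62, 44, 43, 39, 39
The 2 values of 87 share dense rank 2.
The 3 values of 62 share dense rank 5.
The 2 values of 39 share dense rank 8.
Remaining distinct values take the next consecutive integers.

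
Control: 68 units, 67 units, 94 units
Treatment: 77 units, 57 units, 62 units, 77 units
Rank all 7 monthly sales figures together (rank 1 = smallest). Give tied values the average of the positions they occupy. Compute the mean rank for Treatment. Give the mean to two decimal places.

Sorted (ascending): 57, 62, 67, 68, 77, 77, 94
The 2 values of 77 occupy positions 5–6 → average rank (5+6)/2 = 5.5.
Treatment values → pooled ranks: 77→5.5, 57→1, 62→2, 77→5.5
Mean rank = (5.5 + 1 + 2 + 5.5) / 4 = 3.50

3.50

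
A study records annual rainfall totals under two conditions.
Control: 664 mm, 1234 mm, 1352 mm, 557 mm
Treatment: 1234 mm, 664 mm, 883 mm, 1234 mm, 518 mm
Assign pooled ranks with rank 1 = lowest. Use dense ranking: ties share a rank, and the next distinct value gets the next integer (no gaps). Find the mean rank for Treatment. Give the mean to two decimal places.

Sorted (ascending): 518, 557, 664, 664, 883, 1234, 1234, 1234, 1352
The 2 values of 664 share dense rank 3.
The 3 values of 1234 share dense rank 5.
Remaining distinct values take the next consecutive integers.
Treatment values → pooled ranks: 1234→5, 664→3, 883→4, 1234→5, 518→1
Mean rank = (5 + 3 + 4 + 5 + 1) / 5 = 3.60

3.60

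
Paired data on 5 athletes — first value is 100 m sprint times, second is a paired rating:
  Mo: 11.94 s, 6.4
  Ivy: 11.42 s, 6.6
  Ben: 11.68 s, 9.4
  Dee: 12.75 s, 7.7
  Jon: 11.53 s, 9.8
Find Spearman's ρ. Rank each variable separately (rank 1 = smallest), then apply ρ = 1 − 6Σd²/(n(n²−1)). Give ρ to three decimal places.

Ranks of variable 1: 4, 1, 3, 5, 2
Ranks of variable 2: 1, 2, 4, 3, 5
d = r₁ − r₂: 3, -1, -1, 2, -3
d²: 9, 1, 1, 4, 9; Σd² = 24
ρ = 1 − 6·24/(5·24) = 1 − 144/120 = -0.200

-0.200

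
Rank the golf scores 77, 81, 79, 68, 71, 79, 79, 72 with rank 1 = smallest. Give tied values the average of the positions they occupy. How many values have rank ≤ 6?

7

Sorted (ascending): 68, 71, 72, 77, 79, 79, 79, 81
The 3 values of 79 occupy positions 5–7 → average rank 6.
Ranks ≤ 6: {1, 2, 3, 4, 6, 6, 6} → 7 values.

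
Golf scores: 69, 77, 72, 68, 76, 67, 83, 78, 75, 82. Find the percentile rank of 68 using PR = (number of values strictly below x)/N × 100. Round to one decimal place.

N = 10.
Strictly below 68: 1. Equal to 68: 1.
PR = 1/10 × 100 = 10.0

10.0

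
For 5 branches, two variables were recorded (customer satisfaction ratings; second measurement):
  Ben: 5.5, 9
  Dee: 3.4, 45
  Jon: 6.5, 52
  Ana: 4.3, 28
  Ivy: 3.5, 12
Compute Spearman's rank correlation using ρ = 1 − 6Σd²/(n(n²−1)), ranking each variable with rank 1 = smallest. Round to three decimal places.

0.100

Ranks of variable 1: 4, 1, 5, 3, 2
Ranks of variable 2: 1, 4, 5, 3, 2
d = r₁ − r₂: 3, -3, 0, 0, 0
d²: 9, 9, 0, 0, 0; Σd² = 18
ρ = 1 − 6·18/(5·24) = 1 − 108/120 = 0.100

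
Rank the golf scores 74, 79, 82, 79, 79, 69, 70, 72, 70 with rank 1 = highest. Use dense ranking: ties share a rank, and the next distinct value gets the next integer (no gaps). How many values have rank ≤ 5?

Sorted (descending): 82, 79, 79, 79, 74, 72, 70, 70, 69
The 3 values of 79 share dense rank 2.
The 2 values of 70 share dense rank 5.
Remaining distinct values take the next consecutive integers.
Ranks ≤ 5: {1, 2, 2, 2, 3, 4, 5, 5} → 8 values.

8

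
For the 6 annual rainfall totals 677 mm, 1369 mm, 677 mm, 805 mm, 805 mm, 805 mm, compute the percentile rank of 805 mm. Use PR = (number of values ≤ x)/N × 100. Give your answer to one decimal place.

83.3

N = 6.
Strictly below 805: 2. Equal to 805: 3.
PR = 5/6 × 100 = 83.3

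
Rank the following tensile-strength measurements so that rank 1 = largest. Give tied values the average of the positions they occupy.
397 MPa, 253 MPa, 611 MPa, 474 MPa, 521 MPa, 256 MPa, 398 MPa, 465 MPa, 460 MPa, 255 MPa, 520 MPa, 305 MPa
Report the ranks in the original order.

Sorted (descending): 611, 521, 520, 474, 465, 460, 398, 397, 305, 256, 255, 253
No ties — each value takes its position as its rank.

8, 12, 1, 4, 2, 10, 7, 5, 6, 11, 3, 9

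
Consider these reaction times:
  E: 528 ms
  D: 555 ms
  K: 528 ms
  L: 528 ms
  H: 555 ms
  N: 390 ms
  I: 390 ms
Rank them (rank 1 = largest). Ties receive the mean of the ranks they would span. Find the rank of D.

1.5

Sorted (descending): 555, 555, 528, 528, 528, 390, 390
The 2 values of 555 occupy positions 1–2 → average rank (1+2)/2 = 1.5.
The 3 values of 528 occupy positions 3–5 → average rank 4.
The 2 values of 390 occupy positions 6–7 → average rank (6+7)/2 = 6.5.
D has value 555 ms → rank 1.5.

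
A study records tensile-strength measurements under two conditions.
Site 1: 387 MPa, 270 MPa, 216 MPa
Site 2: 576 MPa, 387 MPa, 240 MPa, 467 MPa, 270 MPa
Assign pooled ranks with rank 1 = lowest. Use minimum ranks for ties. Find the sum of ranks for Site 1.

9

Sorted (ascending): 216, 240, 270, 270, 387, 387, 467, 576
The 2 values of 270 occupy positions 3–4 → each gets rank 3.
The 2 values of 387 occupy positions 5–6 → each gets rank 5.
Site 1 values → pooled ranks: 387→5, 270→3, 216→1
Rank sum = 5 + 3 + 1 = 9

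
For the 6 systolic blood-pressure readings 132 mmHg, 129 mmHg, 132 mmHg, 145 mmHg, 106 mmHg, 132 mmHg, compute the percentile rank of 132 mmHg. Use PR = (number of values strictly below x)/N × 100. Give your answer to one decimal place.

33.3

N = 6.
Strictly below 132: 2. Equal to 132: 3.
PR = 2/6 × 100 = 33.3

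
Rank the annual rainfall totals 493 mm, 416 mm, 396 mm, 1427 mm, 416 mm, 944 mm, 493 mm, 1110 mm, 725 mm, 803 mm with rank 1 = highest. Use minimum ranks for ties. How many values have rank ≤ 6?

Sorted (descending): 1427, 1110, 944, 803, 725, 493, 493, 416, 416, 396
The 2 values of 493 occupy positions 6–7 → each gets rank 6.
The 2 values of 416 occupy positions 8–9 → each gets rank 8.
Ranks ≤ 6: {1, 2, 3, 4, 5, 6, 6} → 7 values.

7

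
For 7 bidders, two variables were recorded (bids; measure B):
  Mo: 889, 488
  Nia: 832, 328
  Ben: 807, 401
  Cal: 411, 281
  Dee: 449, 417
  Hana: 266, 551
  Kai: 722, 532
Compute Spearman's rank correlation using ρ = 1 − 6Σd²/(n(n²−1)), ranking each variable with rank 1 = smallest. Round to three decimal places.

-0.179

Ranks of variable 1: 7, 6, 5, 2, 3, 1, 4
Ranks of variable 2: 5, 2, 3, 1, 4, 7, 6
d = r₁ − r₂: 2, 4, 2, 1, -1, -6, -2
d²: 4, 16, 4, 1, 1, 36, 4; Σd² = 66
ρ = 1 − 6·66/(7·48) = 1 − 396/336 = -0.179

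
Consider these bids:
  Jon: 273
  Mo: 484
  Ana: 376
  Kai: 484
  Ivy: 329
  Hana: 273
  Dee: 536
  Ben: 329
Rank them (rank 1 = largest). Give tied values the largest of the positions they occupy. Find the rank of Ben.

6

Sorted (descending): 536, 484, 484, 376, 329, 329, 273, 273
The 2 values of 484 occupy positions 2–3 → each gets rank 3.
The 2 values of 329 occupy positions 5–6 → each gets rank 6.
The 2 values of 273 occupy positions 7–8 → each gets rank 8.
Ben has value 329 → rank 6.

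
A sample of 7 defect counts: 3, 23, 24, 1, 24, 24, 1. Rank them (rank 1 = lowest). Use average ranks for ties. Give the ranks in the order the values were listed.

Sorted (ascending): 1, 1, 3, 23, 24, 24, 24
The 2 values of 1 occupy positions 1–2 → average rank (1+2)/2 = 1.5.
The 3 values of 24 occupy positions 5–7 → average rank 6.

3, 4, 6, 1.5, 6, 6, 1.5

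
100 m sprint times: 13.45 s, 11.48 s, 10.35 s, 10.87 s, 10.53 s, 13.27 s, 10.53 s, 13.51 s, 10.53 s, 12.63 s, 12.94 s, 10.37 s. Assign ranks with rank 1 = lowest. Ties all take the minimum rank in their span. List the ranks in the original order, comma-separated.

Sorted (ascending): 10.35, 10.37, 10.53, 10.53, 10.53, 10.87, 11.48, 12.63, 12.94, 13.27, 13.45, 13.51
The 3 values of 10.53 occupy positions 3–5 → each gets rank 3.

11, 7, 1, 6, 3, 10, 3, 12, 3, 8, 9, 2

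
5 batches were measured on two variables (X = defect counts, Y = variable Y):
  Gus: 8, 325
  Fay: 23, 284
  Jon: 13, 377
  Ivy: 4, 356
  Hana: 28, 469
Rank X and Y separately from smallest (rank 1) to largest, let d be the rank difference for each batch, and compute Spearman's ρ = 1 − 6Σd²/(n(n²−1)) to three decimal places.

Ranks of variable 1: 2, 4, 3, 1, 5
Ranks of variable 2: 2, 1, 4, 3, 5
d = r₁ − r₂: 0, 3, -1, -2, 0
d²: 0, 9, 1, 4, 0; Σd² = 14
ρ = 1 − 6·14/(5·24) = 1 − 84/120 = 0.300

0.300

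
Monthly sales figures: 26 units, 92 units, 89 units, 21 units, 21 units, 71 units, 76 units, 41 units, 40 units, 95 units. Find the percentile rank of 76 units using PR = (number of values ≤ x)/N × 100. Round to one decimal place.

70.0

N = 10.
Strictly below 76: 6. Equal to 76: 1.
PR = 7/10 × 100 = 70.0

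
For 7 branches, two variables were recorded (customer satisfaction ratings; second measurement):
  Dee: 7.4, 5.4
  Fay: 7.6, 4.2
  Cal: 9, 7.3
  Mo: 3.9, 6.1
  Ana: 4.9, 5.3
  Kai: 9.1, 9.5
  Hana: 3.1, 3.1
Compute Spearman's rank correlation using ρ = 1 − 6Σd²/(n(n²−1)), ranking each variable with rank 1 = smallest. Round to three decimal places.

Ranks of variable 1: 4, 5, 6, 2, 3, 7, 1
Ranks of variable 2: 4, 2, 6, 5, 3, 7, 1
d = r₁ − r₂: 0, 3, 0, -3, 0, 0, 0
d²: 0, 9, 0, 9, 0, 0, 0; Σd² = 18
ρ = 1 − 6·18/(7·48) = 1 − 108/336 = 0.679

0.679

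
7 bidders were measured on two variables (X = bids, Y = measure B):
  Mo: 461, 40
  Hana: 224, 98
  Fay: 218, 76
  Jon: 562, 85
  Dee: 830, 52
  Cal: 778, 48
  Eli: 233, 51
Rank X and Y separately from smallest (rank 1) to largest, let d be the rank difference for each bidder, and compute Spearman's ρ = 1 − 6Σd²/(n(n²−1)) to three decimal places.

-0.357

Ranks of variable 1: 4, 2, 1, 5, 7, 6, 3
Ranks of variable 2: 1, 7, 5, 6, 4, 2, 3
d = r₁ − r₂: 3, -5, -4, -1, 3, 4, 0
d²: 9, 25, 16, 1, 9, 16, 0; Σd² = 76
ρ = 1 − 6·76/(7·48) = 1 − 456/336 = -0.357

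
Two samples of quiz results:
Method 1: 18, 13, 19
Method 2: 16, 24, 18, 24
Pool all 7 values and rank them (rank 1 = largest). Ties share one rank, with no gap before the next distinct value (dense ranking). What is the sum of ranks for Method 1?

10

Sorted (descending): 24, 24, 19, 18, 18, 16, 13
The 2 values of 24 share dense rank 1.
The 2 values of 18 share dense rank 3.
Remaining distinct values take the next consecutive integers.
Method 1 values → pooled ranks: 18→3, 13→5, 19→2
Rank sum = 3 + 5 + 2 = 10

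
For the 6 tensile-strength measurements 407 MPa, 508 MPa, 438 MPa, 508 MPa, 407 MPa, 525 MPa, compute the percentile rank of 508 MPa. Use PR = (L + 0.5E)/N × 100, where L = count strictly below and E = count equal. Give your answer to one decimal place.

66.7

N = 6.
Strictly below 508: 3. Equal to 508: 2.
PR = (3 + 0.5·2)/6 × 100 = 66.7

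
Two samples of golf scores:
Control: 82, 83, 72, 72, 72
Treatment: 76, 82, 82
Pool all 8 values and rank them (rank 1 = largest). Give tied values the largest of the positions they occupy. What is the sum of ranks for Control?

29

Sorted (descending): 83, 82, 82, 82, 76, 72, 72, 72
The 3 values of 82 occupy positions 2–4 → each gets rank 4.
The 3 values of 72 occupy positions 6–8 → each gets rank 8.
Control values → pooled ranks: 82→4, 83→1, 72→8, 72→8, 72→8
Rank sum = 4 + 1 + 8 + 8 + 8 = 29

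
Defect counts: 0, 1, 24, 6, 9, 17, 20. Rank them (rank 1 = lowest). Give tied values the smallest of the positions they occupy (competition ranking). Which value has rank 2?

Sorted (ascending): 0, 1, 6, 9, 17, 20, 24
No ties — each value takes its position as its rank.
Rank 2 → value 1.

1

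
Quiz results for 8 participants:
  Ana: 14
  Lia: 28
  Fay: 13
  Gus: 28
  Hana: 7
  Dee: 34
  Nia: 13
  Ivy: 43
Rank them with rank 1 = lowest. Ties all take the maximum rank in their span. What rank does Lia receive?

Sorted (ascending): 7, 13, 13, 14, 28, 28, 34, 43
The 2 values of 13 occupy positions 2–3 → each gets rank 3.
The 2 values of 28 occupy positions 5–6 → each gets rank 6.
Lia has value 28 → rank 6.

6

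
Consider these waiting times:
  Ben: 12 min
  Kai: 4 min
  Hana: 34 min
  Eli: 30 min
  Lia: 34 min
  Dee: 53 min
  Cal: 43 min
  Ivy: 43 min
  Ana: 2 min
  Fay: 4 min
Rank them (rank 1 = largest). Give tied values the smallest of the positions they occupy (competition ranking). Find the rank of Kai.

Sorted (descending): 53, 43, 43, 34, 34, 30, 12, 4, 4, 2
The 2 values of 43 occupy positions 2–3 → each gets rank 2.
The 2 values of 34 occupy positions 4–5 → each gets rank 4.
The 2 values of 4 occupy positions 8–9 → each gets rank 8.
Kai has value 4 min → rank 8.

8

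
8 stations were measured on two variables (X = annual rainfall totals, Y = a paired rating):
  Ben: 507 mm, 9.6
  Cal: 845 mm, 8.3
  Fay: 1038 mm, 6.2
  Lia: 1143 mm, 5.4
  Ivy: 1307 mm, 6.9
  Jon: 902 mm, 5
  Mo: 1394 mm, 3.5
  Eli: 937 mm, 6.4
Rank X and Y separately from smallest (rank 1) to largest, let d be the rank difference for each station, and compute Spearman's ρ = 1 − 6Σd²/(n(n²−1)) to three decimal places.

Ranks of variable 1: 1, 2, 5, 6, 7, 3, 8, 4
Ranks of variable 2: 8, 7, 4, 3, 6, 2, 1, 5
d = r₁ − r₂: -7, -5, 1, 3, 1, 1, 7, -1
d²: 49, 25, 1, 9, 1, 1, 49, 1; Σd² = 136
ρ = 1 − 6·136/(8·63) = 1 − 816/504 = -0.619

-0.619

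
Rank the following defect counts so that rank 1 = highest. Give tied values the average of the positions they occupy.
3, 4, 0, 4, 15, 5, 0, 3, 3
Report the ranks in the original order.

Sorted (descending): 15, 5, 4, 4, 3, 3, 3, 0, 0
The 2 values of 4 occupy positions 3–4 → average rank (3+4)/2 = 3.5.
The 3 values of 3 occupy positions 5–7 → average rank 6.
The 2 values of 0 occupy positions 8–9 → average rank (8+9)/2 = 8.5.

6, 3.5, 8.5, 3.5, 1, 2, 8.5, 6, 6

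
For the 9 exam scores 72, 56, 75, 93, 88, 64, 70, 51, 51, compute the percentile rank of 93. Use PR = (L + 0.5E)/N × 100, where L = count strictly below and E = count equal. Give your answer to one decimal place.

94.4

N = 9.
Strictly below 93: 8. Equal to 93: 1.
PR = (8 + 0.5·1)/9 × 100 = 94.4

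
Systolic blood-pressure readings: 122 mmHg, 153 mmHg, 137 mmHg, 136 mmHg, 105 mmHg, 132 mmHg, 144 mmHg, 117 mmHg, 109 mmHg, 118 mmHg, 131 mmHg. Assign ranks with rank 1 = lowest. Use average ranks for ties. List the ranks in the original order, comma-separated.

Sorted (ascending): 105, 109, 117, 118, 122, 131, 132, 136, 137, 144, 153
No ties — each value takes its position as its rank.

5, 11, 9, 8, 1, 7, 10, 3, 2, 4, 6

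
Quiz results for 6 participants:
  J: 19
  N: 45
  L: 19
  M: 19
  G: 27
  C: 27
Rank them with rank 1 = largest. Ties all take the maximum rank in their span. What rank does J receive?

Sorted (descending): 45, 27, 27, 19, 19, 19
The 2 values of 27 occupy positions 2–3 → each gets rank 3.
The 3 values of 19 occupy positions 4–6 → each gets rank 6.
J has value 19 → rank 6.

6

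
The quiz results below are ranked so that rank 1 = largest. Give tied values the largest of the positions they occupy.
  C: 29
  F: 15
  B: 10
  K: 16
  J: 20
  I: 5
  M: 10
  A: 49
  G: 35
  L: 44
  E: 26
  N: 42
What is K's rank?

Sorted (descending): 49, 44, 42, 35, 29, 26, 20, 16, 15, 10, 10, 5
The 2 values of 10 occupy positions 10–11 → each gets rank 11.
K has value 16 → rank 8.

8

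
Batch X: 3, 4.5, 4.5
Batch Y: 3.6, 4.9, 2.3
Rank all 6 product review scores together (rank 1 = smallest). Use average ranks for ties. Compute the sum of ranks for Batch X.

11

Sorted (ascending): 2.3, 3, 3.6, 4.5, 4.5, 4.9
The 2 values of 4.5 occupy positions 4–5 → average rank (4+5)/2 = 4.5.
Batch X values → pooled ranks: 3→2, 4.5→4.5, 4.5→4.5
Rank sum = 2 + 4.5 + 4.5 = 11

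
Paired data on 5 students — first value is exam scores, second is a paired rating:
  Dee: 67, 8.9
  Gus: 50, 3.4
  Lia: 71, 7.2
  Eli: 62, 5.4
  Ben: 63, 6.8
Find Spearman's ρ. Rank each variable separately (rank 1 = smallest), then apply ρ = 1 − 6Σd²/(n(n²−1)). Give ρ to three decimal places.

0.900

Ranks of variable 1: 4, 1, 5, 2, 3
Ranks of variable 2: 5, 1, 4, 2, 3
d = r₁ − r₂: -1, 0, 1, 0, 0
d²: 1, 0, 1, 0, 0; Σd² = 2
ρ = 1 − 6·2/(5·24) = 1 − 12/120 = 0.900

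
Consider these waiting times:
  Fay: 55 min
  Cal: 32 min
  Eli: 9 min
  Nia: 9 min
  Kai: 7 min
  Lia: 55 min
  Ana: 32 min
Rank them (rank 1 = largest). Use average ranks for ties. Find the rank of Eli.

Sorted (descending): 55, 55, 32, 32, 9, 9, 7
The 2 values of 55 occupy positions 1–2 → average rank (1+2)/2 = 1.5.
The 2 values of 32 occupy positions 3–4 → average rank (3+4)/2 = 3.5.
The 2 values of 9 occupy positions 5–6 → average rank (5+6)/2 = 5.5.
Eli has value 9 min → rank 5.5.

5.5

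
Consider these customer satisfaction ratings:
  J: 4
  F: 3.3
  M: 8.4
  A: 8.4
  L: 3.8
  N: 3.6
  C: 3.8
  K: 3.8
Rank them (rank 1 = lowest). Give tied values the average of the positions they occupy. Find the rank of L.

Sorted (ascending): 3.3, 3.6, 3.8, 3.8, 3.8, 4, 8.4, 8.4
The 3 values of 3.8 occupy positions 3–5 → average rank 4.
The 2 values of 8.4 occupy positions 7–8 → average rank (7+8)/2 = 7.5.
L has value 3.8 → rank 4.

4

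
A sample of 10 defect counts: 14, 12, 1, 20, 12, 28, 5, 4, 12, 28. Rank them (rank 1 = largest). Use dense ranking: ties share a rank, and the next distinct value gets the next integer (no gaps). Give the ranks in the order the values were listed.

Sorted (descending): 28, 28, 20, 14, 12, 12, 12, 5, 4, 1
The 2 values of 28 share dense rank 1.
The 3 values of 12 share dense rank 4.
Remaining distinct values take the next consecutive integers.

3, 4, 7, 2, 4, 1, 5, 6, 4, 1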